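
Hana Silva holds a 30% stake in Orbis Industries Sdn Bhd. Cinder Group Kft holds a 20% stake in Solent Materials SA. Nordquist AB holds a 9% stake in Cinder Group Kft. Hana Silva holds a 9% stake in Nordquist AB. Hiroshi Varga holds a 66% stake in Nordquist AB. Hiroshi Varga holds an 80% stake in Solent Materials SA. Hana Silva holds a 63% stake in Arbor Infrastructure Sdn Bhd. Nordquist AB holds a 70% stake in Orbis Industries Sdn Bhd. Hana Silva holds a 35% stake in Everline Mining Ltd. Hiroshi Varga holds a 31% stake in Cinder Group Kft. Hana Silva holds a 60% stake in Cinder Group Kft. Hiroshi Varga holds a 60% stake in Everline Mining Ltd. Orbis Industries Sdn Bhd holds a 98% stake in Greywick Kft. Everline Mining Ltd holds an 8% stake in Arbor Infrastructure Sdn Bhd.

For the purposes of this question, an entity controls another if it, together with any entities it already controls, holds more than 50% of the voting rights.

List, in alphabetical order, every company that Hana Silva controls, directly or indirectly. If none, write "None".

Hana holds 60% of Cinder, so Hana controls Cinder.
Hana holds 63% of Arbor, so Hana controls Arbor.
No other company's threshold is met.

Arbor Infrastructure Sdn Bhd, Cinder Group Kft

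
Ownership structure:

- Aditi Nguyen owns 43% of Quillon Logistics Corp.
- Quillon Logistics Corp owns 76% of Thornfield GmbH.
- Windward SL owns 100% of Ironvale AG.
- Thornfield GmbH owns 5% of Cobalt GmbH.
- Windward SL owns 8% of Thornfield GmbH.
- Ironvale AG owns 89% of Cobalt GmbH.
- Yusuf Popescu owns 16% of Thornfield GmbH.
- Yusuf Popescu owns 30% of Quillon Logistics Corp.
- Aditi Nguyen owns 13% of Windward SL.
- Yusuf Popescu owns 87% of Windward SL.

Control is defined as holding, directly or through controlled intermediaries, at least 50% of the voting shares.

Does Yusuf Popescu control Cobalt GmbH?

Yusuf holds 87% of Windward, so Yusuf controls Windward.
Windward holds 100% of Ironvale, so Yusuf controls Ironvale.
Ironvale holds 89% of Cobalt, so Yusuf controls Cobalt.

Yes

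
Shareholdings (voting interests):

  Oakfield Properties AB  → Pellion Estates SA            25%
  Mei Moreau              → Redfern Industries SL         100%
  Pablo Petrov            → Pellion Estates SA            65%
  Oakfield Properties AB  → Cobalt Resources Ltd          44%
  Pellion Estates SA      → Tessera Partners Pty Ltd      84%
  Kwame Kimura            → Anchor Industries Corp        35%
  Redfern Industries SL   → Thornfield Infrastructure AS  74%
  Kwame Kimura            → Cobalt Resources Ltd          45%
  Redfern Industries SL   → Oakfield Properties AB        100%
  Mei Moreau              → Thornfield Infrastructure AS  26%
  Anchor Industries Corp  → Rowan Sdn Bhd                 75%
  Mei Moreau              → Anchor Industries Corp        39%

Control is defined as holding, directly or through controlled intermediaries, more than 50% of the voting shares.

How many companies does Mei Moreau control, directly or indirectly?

3

Mei holds 100% of Redfern, so Mei controls Redfern.
Redfern holds 100% of Oakfield, so Mei controls Oakfield.
Mei and Redfern together hold 26% + 74% = 100% of Thornfield, so Mei controls Thornfield.
No other company's threshold is met.
Mei controls 3 companies.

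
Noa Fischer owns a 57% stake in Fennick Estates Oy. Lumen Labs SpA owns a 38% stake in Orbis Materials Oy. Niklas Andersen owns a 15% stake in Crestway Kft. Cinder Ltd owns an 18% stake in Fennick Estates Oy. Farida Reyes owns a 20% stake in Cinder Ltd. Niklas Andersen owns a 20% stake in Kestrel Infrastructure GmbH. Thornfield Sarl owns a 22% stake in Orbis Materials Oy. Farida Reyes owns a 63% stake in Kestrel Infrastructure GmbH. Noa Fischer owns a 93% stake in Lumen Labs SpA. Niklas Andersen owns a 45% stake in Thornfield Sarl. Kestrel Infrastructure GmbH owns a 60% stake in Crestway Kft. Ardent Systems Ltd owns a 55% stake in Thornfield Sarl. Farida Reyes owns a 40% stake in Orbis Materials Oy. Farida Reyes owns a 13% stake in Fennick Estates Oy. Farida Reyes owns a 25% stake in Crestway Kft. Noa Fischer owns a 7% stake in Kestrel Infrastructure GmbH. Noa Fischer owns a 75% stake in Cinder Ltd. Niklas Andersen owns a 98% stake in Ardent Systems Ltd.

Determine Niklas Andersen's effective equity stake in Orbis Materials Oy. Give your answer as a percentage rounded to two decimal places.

21.76%

Niklas reaches Orbis along 2 paths.
Via Ardent → Thornfield: 98% × 55% × 22% = 11.858%.
Via Thornfield: 45% × 22% = 9.9%.
Total: 11.858% + 9.9% = 21.758%.
Rounded: 21.76%.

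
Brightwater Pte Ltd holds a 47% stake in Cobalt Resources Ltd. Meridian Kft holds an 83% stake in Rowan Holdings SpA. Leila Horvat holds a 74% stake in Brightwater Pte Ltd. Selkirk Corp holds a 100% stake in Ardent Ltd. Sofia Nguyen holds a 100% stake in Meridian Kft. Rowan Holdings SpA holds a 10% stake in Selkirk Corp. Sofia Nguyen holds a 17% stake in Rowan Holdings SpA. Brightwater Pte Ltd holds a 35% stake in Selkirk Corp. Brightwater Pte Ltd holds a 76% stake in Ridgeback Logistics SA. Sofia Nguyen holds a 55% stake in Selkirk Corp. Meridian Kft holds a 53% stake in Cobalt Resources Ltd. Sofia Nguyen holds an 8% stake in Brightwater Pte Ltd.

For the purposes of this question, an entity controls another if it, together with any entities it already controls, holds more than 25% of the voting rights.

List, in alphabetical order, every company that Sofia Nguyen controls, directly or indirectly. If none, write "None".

Sofia holds 100% of Meridian, so Sofia controls Meridian.
Meridian and Sofia together hold 83% + 17% = 100% of Rowan, so Sofia controls Rowan.
Meridian holds 53% of Cobalt, so Sofia controls Cobalt.
Rowan and Sofia together hold 10% + 55% = 65% of Selkirk, so Sofia controls Selkirk.
Selkirk holds 100% of Ardent, so Sofia controls Ardent.
No other company's threshold is met.

Ardent Ltd, Cobalt Resources Ltd, Meridian Kft, Rowan Holdings SpA, Selkirk Corp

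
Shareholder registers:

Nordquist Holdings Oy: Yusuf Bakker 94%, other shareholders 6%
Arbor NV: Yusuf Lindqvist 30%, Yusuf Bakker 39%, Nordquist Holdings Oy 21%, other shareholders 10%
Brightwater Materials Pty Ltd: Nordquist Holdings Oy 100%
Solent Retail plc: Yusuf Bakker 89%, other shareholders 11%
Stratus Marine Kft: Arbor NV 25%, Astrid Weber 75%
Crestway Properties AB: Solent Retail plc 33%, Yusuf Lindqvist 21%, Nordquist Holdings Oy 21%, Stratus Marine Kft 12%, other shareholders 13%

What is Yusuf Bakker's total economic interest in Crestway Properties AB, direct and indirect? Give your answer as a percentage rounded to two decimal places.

50.87%

Yusuf Bakker reaches Crestway along 4 paths.
Via Solent: 89% × 33% = 29.37%.
Via Nordquist: 94% × 21% = 19.74%.
Via Arbor → Stratus: 39% × 25% × 12% = 1.17%.
Via Nordquist → Arbor → Stratus: 94% × 21% × 25% × 12% = 0.5922%.
Total: 29.37% + 19.74% + 1.17% + 0.5922% = 50.8722%.
Rounded: 50.87%.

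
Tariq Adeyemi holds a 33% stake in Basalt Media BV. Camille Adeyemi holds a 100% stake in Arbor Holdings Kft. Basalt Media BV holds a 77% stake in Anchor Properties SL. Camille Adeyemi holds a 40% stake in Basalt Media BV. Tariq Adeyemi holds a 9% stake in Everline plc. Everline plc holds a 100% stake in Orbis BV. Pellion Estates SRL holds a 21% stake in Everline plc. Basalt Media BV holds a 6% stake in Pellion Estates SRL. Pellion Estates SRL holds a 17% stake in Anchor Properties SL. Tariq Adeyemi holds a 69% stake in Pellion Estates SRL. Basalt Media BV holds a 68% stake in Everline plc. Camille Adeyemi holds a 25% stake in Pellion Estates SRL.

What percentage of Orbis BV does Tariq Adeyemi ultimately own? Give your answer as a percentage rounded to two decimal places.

Tariq reaches Orbis along 4 paths.
Via Basalt → Everline: 33% × 68% × 100% = 22.44%.
Via Basalt → Pellion → Everline: 33% × 6% × 21% × 100% = 0.4158%.
Via Pellion → Everline: 69% × 21% × 100% = 14.49%.
Via Everline: 9% × 100% = 9%.
Total: 22.44% + 0.4158% + 14.49% + 9% = 46.3458%.
Rounded: 46.35%.

46.35%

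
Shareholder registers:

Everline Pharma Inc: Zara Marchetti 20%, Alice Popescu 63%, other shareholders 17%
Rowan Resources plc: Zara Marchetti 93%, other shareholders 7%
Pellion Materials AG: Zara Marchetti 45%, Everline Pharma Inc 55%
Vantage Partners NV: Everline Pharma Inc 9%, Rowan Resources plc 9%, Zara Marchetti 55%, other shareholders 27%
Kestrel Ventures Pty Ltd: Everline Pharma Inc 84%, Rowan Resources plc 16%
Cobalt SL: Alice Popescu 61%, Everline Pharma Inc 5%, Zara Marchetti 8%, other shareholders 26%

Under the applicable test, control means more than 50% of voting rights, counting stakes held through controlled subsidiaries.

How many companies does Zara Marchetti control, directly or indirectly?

Zara holds 93% of Rowan, so Zara controls Rowan.
Rowan and Zara together hold 9% + 55% = 64% of Vantage, so Zara controls Vantage.
No other company's threshold is met.
Zara controls 2 companies.

2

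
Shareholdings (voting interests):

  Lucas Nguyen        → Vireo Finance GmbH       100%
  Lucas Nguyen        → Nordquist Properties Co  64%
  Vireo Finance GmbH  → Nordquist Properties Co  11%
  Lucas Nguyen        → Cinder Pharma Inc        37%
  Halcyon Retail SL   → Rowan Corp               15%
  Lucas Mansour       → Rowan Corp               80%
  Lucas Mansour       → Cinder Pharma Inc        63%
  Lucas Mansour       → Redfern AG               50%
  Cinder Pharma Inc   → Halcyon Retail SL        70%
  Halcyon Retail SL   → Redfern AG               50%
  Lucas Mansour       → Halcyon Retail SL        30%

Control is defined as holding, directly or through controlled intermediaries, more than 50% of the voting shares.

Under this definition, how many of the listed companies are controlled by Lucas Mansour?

Lucas Mansour holds 63% of Cinder, so Lucas Mansour controls Cinder.
Lucas Mansour and Cinder together hold 30% + 70% = 100% of Halcyon, so Lucas Mansour controls Halcyon.
Halcyon and Lucas Mansour together hold 50% + 50% = 100% of Redfern, so Lucas Mansour controls Redfern.
Lucas Mansour and Halcyon together hold 80% + 15% = 95% of Rowan, so Lucas Mansour controls Rowan.
No other company's threshold is met.
Lucas Mansour controls 4 companies.

4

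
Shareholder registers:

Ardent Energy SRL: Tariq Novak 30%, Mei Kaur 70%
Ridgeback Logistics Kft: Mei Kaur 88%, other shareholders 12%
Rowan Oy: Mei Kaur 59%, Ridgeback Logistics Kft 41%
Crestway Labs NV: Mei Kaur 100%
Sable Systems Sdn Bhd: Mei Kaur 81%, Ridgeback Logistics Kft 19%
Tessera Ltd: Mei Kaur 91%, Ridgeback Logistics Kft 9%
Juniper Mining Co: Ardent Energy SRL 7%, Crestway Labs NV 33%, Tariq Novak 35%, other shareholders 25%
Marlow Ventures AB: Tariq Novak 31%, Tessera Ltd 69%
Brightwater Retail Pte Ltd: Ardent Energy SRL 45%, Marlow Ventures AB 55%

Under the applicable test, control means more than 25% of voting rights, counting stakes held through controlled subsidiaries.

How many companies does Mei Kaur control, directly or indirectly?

9

Mei holds 70% of Ardent, so Mei controls Ardent.
Mei holds 88% of Ridgeback, so Mei controls Ridgeback.
Mei and Ridgeback together hold 59% + 41% = 100% of Rowan, so Mei controls Rowan.
Mei holds 100% of Crestway, so Mei controls Crestway.
Mei and Ridgeback together hold 81% + 19% = 100% of Sable, so Mei controls Sable.
Mei and Ridgeback together hold 91% + 9% = 100% of Tessera, so Mei controls Tessera.
Ardent and Crestway together hold 7% + 33% = 40% of Juniper, so Mei controls Juniper.
Tessera holds 69% of Marlow, so Mei controls Marlow.
Ardent and Marlow together hold 45% + 55% = 100% of Brightwater, so Mei controls Brightwater.
Mei controls 9 companies.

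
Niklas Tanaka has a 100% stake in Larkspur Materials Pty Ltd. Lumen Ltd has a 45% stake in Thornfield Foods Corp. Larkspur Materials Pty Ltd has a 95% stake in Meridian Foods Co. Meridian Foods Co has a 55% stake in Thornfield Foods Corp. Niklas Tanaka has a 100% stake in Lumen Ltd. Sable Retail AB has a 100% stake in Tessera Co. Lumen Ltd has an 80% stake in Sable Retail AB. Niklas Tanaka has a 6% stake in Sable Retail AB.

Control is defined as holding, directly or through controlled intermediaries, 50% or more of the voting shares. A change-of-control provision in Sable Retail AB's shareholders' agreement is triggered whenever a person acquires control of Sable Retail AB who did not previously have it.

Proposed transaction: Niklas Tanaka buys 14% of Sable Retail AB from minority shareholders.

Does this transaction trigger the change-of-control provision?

The purchase changes only Niklas's holdings, so Niklas is the only person who could newly come to control Sable.
Niklas holds 100% of Lumen, so Niklas controls Lumen.
Lumen and Niklas together hold 80% + 6% = 86% of Sable, so Niklas controls Sable.
So Niklas already controls Sable before the transaction.
After the purchase, Niklas's direct stake in Sable rises to 6% + 14% = 20%.
Niklas controlled Sable already, so this is not a new person acquiring control; every other person's position is unchanged or reduced.
No new person acquires control, so the clause is not triggered.

No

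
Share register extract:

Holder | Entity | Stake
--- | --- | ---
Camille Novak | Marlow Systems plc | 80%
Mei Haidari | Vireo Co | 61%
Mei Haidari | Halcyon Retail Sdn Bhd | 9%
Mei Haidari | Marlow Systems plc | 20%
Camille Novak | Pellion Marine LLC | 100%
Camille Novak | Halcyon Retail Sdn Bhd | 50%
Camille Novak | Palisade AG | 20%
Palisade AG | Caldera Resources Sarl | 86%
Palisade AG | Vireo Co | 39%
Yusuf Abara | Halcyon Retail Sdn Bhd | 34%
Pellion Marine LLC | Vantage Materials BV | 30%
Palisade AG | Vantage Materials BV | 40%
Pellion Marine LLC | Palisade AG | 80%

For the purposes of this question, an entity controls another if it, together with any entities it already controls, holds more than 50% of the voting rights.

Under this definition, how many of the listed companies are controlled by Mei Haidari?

Mei holds 61% of Vireo, so Mei controls Vireo.
No other company's threshold is met.
Mei controls 1 company.

1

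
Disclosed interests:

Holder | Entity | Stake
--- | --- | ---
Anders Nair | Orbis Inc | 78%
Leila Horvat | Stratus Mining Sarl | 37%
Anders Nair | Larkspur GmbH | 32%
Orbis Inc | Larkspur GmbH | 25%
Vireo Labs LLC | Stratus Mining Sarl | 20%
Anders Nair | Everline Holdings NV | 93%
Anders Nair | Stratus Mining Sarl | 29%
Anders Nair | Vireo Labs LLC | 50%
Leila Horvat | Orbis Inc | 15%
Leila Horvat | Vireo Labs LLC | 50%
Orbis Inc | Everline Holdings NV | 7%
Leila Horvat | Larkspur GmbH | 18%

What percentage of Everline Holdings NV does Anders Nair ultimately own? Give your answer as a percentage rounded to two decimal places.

98.46%

Anders reaches Everline along 2 paths.
Direct stake: 93% = 93%.
Via Orbis: 78% × 7% = 5.46%.
Total: 93% + 5.46% = 98.46%.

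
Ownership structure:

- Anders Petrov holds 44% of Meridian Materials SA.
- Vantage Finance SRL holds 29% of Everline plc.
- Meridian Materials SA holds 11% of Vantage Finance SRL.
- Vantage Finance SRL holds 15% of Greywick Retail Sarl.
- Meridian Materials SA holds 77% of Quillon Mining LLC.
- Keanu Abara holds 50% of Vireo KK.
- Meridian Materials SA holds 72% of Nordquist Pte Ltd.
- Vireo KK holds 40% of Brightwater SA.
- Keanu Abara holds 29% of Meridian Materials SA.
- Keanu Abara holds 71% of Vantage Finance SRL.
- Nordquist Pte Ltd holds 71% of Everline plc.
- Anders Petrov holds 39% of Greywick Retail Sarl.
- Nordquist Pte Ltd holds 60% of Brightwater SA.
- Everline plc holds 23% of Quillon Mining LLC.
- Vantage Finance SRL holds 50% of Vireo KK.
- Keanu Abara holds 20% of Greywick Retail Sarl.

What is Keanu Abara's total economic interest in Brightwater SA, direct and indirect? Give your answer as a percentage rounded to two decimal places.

47.37%

Keanu reaches Brightwater along 4 paths.
Via Vantage → Vireo: 71% × 50% × 40% = 14.2%.
Via Meridian → Vantage → Vireo: 29% × 11% × 50% × 40% = 0.638%.
Via Vireo: 50% × 40% = 20%.
Via Meridian → Nordquist: 29% × 72% × 60% = 12.528%.
Total: 14.2% + 0.638% + 20% + 12.528% = 47.366%.
Rounded: 47.37%.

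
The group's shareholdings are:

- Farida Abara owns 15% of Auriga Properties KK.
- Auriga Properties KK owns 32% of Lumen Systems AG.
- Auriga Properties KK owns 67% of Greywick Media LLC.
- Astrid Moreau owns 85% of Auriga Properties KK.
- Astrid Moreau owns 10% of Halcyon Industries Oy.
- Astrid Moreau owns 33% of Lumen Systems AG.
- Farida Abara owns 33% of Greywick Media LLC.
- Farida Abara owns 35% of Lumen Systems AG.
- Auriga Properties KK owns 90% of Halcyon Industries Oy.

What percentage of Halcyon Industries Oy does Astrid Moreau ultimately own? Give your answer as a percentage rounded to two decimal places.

86.50%

Astrid reaches Halcyon along 2 paths.
Direct stake: 10% = 10%.
Via Auriga: 85% × 90% = 76.5%.
Total: 10% + 76.5% = 86.5%.
Rounded: 86.50%.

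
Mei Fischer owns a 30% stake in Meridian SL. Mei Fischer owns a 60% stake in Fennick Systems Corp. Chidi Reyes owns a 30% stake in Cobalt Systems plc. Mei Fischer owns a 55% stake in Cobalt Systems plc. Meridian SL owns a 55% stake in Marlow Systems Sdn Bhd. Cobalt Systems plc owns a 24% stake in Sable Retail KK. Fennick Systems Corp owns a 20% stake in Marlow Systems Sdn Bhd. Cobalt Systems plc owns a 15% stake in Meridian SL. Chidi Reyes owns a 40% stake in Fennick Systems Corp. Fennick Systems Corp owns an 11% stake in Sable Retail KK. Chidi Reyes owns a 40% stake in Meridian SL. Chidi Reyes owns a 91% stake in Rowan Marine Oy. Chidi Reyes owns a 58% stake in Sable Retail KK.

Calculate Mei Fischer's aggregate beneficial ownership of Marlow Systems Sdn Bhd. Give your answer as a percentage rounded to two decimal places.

33.04%

Mei reaches Marlow along 3 paths.
Via Fennick: 60% × 20% = 12%.
Via Meridian: 30% × 55% = 16.5%.
Via Cobalt → Meridian: 55% × 15% × 55% = 4.5375%.
Total: 12% + 16.5% + 4.5375% = 33.0375%.
Rounded: 33.04%.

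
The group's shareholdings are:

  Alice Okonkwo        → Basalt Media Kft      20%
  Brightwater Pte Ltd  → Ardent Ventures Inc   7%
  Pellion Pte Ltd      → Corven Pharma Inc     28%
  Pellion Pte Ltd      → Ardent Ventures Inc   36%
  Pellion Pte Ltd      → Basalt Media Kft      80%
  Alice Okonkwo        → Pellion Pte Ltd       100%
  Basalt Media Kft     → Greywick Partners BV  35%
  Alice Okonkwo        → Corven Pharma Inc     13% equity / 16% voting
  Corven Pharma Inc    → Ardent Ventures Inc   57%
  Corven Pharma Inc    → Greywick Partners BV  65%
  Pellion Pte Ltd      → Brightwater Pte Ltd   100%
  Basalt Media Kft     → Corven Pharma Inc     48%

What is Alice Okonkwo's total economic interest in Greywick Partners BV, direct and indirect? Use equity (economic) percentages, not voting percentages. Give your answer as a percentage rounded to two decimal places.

Alice reaches Greywick along 6 paths.
Via Corven: 13% × 65% = 8.45%.
Via Pellion → Corven: 100% × 28% × 65% = 18.2%.
Via Pellion → Basalt → Corven: 100% × 80% × 48% × 65% = 24.96%.
Via Basalt → Corven: 20% × 48% × 65% = 6.24%.
Via Pellion → Basalt: 100% × 80% × 35% = 28%.
Via Basalt: 20% × 35% = 7%.
Total: 8.45% + 18.2% + 24.96% + 6.24% + 28% + 7% = 92.85%.

92.85%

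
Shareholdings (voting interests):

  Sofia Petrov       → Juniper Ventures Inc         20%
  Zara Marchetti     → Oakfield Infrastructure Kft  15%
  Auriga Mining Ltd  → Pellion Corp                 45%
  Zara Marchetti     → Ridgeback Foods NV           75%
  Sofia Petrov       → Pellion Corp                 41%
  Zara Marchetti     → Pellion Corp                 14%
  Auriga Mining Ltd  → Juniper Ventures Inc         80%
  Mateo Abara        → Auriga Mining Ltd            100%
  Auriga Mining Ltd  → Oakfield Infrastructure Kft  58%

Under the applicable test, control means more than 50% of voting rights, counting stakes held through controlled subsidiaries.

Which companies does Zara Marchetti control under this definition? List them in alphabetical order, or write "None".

Zara holds 75% of Ridgeback, so Zara controls Ridgeback.
No other company's threshold is met.

Ridgeback Foods NV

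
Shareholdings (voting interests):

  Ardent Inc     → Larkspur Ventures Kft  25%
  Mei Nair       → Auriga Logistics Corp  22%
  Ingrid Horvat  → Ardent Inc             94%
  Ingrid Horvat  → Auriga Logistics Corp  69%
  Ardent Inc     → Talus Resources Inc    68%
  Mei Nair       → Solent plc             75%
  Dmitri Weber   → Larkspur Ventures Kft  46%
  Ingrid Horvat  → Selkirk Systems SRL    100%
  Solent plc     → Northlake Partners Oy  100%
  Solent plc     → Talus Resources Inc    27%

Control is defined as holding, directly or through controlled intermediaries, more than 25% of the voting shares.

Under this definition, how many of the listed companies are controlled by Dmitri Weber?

Dmitri holds 46% of Larkspur, so Dmitri controls Larkspur.
No other company's threshold is met.
Dmitri controls 1 company.

1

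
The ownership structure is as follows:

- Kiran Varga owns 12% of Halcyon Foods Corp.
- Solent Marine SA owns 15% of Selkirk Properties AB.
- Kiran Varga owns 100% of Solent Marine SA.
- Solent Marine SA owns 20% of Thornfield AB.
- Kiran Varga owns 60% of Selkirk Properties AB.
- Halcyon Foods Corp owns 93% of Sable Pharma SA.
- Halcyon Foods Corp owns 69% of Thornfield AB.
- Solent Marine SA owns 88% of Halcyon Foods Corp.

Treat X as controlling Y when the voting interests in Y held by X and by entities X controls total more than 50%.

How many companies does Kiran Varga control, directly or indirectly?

5

Kiran holds 100% of Solent, so Kiran controls Solent.
Solent and Kiran together hold 88% + 12% = 100% of Halcyon, so Kiran controls Halcyon.
Solent and Kiran together hold 15% + 60% = 75% of Selkirk, so Kiran controls Selkirk.
Halcyon holds 93% of Sable, so Kiran controls Sable.
Solent and Halcyon together hold 20% + 69% = 89% of Thornfield, so Kiran controls Thornfield.
Kiran controls 5 companies.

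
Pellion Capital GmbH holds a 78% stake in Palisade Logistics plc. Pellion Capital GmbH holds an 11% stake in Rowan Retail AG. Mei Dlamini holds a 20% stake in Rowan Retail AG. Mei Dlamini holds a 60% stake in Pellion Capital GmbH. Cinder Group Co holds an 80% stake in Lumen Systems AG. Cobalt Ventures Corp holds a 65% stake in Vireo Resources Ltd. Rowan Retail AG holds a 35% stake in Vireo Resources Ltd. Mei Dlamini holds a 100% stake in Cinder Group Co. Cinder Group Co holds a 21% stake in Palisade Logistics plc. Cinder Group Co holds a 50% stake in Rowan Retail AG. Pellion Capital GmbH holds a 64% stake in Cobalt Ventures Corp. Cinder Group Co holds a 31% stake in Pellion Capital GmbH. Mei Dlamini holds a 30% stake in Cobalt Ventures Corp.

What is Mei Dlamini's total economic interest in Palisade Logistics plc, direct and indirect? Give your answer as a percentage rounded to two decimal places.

91.98%

Mei reaches Palisade along 3 paths.
Via Pellion: 60% × 78% = 46.8%.
Via Cinder → Pellion: 100% × 31% × 78% = 24.18%.
Via Cinder: 100% × 21% = 21%.
Total: 46.8% + 24.18% + 21% = 91.98%.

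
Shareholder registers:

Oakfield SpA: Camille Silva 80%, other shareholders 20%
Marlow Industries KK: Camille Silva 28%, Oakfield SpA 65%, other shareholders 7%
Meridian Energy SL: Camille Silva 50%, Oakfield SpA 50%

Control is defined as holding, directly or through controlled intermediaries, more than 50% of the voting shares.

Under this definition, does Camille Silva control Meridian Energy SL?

Camille holds 80% of Oakfield, so Camille controls Oakfield.
Camille and Oakfield together hold 50% + 50% = 100% of Meridian, so Camille controls Meridian.

Yes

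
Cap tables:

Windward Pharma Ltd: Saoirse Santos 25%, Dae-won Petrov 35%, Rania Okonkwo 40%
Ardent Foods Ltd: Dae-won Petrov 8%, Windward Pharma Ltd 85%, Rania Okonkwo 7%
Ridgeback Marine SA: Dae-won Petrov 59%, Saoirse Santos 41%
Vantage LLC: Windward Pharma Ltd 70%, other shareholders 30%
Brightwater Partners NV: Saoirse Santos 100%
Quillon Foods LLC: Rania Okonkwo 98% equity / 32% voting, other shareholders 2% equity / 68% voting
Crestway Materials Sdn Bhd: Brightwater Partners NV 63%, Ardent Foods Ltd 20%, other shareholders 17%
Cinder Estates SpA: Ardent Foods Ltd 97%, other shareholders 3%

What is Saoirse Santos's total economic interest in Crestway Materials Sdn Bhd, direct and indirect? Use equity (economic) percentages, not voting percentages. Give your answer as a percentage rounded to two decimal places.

Saoirse reaches Crestway along 2 paths.
Via Brightwater: 100% × 63% = 63%.
Via Windward → Ardent: 25% × 85% × 20% = 4.25%.
Total: 63% + 4.25% = 67.25%.

67.25%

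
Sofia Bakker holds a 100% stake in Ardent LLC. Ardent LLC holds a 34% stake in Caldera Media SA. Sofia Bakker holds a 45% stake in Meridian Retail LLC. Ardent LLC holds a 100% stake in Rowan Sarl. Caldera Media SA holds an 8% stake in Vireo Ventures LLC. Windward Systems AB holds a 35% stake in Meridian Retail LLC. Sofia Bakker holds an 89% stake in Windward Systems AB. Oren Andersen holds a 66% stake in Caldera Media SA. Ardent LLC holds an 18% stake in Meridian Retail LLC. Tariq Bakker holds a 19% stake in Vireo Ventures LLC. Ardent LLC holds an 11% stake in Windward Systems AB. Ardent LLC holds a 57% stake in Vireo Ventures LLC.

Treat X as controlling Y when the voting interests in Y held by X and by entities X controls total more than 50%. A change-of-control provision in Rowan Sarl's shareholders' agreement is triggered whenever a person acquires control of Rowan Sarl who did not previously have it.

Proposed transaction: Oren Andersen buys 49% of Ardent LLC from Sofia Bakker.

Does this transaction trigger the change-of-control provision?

No

The purchase adds only to Oren's holdings (Sofia's stake shrinks), so Oren is the only person who could newly come to control Rowan.
Oren holds 66% of Caldera, so Oren controls Caldera.
Neither Oren nor any entity Oren controls holds any voting interest in Rowan.
So before the transaction, Oren does not control Rowan.
After the purchase, Oren holds 49% of Ardent directly, and Sofia's stake falls to 51%.
Oren's side now holds 49% of Ardent, not > 50%, so Oren still does not control Ardent.
After the transaction, neither Oren nor any entity Oren controls holds a voting interest in Rowan, so Oren still does not control it.
No new person acquires control, so the clause is not triggered.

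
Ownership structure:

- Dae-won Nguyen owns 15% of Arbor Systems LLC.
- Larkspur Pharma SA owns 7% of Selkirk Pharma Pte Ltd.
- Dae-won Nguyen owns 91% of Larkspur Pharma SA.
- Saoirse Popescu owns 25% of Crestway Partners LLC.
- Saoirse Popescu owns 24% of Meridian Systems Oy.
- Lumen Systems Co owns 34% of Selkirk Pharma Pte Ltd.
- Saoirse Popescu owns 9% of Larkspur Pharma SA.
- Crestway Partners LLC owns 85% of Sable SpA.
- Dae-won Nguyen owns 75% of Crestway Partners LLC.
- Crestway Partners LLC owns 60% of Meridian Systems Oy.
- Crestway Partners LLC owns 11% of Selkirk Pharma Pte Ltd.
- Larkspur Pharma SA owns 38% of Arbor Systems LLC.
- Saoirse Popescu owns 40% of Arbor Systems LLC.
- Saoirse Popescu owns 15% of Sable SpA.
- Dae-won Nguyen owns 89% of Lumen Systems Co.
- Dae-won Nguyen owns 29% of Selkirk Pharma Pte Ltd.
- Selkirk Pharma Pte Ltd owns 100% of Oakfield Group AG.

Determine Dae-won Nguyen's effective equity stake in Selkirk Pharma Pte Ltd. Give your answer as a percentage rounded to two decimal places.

Dae-won reaches Selkirk along 4 paths.
Via Lumen: 89% × 34% = 30.26%.
Via Crestway: 75% × 11% = 8.25%.
Direct stake: 29% = 29%.
Via Larkspur: 91% × 7% = 6.37%.
Total: 30.26% + 8.25% + 29% + 6.37% = 73.88%.

73.88%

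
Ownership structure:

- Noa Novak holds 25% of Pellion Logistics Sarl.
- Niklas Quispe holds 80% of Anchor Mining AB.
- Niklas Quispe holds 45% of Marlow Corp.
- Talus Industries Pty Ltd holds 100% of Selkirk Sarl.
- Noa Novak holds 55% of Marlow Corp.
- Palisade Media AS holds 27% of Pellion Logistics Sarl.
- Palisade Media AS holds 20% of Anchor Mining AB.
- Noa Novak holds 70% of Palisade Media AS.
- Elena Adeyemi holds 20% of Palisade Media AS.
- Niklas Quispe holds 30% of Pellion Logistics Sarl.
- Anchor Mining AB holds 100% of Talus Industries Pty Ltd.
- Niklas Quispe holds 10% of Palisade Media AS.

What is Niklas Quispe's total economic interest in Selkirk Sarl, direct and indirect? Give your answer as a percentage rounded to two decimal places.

82.00%

Niklas reaches Selkirk along 2 paths.
Via Anchor → Talus: 80% × 100% × 100% = 80%.
Via Palisade → Anchor → Talus: 10% × 20% × 100% × 100% = 2%.
Total: 80% + 2% = 82%.
Rounded: 82.00%.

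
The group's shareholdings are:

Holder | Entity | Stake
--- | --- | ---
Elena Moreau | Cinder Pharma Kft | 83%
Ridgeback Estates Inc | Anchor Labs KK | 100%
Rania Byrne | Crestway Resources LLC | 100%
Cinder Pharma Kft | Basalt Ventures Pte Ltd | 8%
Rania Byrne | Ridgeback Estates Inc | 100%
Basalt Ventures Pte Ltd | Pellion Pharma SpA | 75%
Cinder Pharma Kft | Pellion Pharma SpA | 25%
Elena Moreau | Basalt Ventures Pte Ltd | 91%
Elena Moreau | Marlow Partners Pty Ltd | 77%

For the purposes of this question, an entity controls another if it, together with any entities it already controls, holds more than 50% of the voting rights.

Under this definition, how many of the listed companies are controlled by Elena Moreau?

Elena holds 83% of Cinder, so Elena controls Cinder.
Elena holds 77% of Marlow, so Elena controls Marlow.
Cinder and Elena together hold 8% + 91% = 99% of Basalt, so Elena controls Basalt.
Cinder and Basalt together hold 25% + 75% = 100% of Pellion, so Elena controls Pellion.
No other company's threshold is met.
Elena controls 4 companies.

4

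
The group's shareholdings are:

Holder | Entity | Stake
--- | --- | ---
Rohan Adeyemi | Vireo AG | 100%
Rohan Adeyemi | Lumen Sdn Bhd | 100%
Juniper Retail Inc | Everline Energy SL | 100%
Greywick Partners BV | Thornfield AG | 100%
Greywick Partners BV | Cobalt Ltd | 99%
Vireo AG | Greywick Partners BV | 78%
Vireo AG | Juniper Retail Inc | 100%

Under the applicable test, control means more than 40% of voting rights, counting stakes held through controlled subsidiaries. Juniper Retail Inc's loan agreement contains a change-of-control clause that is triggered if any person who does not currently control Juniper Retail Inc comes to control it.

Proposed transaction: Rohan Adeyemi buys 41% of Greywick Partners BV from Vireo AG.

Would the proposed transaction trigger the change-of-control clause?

No

The purchase adds only to Rohan's holdings (Vireo's stake shrinks), so Rohan is the only person who could newly come to control Juniper.
Rohan holds 100% of Vireo, so Rohan controls Vireo.
Vireo holds 100% of Juniper, so Rohan controls Juniper.
So Rohan already controls Juniper before the transaction.
After the purchase, Rohan holds 41% of Greywick directly, and Vireo's stake falls to 37%.
Rohan controlled Juniper already, so this is not a new person acquiring control; every other person's position is unchanged or reduced.
No new person acquires control, so the clause is not triggered.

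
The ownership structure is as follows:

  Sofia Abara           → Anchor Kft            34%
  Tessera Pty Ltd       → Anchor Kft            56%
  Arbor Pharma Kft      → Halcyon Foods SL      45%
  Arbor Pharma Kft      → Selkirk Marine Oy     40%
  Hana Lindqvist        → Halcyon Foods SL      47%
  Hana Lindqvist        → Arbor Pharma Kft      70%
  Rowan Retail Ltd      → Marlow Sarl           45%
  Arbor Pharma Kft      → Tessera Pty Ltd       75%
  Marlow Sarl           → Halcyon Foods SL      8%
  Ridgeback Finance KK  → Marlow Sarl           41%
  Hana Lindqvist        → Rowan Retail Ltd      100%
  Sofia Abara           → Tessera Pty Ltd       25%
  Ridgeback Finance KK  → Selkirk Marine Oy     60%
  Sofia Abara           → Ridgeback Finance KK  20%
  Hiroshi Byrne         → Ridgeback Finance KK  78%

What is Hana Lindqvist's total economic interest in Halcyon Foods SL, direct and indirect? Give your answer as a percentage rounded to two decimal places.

Hana reaches Halcyon along 3 paths.
Via Arbor: 70% × 45% = 31.5%.
Direct stake: 47% = 47%.
Via Rowan → Marlow: 100% × 45% × 8% = 3.6%.
Total: 31.5% + 47% + 3.6% = 82.1%.
Rounded: 82.10%.

82.10%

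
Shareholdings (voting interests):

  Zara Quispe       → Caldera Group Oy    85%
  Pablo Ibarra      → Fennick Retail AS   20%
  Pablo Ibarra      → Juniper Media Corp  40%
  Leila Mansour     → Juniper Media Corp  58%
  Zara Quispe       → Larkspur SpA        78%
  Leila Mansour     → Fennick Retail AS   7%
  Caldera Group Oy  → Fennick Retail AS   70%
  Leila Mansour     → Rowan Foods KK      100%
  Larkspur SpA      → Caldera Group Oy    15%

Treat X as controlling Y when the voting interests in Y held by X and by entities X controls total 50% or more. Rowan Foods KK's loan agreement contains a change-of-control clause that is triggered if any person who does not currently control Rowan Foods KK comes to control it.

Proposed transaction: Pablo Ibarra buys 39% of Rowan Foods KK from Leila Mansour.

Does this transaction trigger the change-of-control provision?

No

The purchase adds only to Pablo's holdings (Leila's stake shrinks), so Pablo is the only person who could newly come to control Rowan.
Pablo's largest direct stake is 40% in Juniper, which does not meet the threshold, so Pablo controls no company.
Neither Pablo nor any entity Pablo controls holds any voting interest in Rowan.
So before the transaction, Pablo does not control Rowan.
After the purchase, Pablo holds 39% of Rowan directly, and Leila's stake falls to 61%.
After the transaction, Pablo's side holds 39% of Rowan, not ≥ 50%, so Pablo still does not control Rowan.
No new person acquires control, so the clause is not triggered.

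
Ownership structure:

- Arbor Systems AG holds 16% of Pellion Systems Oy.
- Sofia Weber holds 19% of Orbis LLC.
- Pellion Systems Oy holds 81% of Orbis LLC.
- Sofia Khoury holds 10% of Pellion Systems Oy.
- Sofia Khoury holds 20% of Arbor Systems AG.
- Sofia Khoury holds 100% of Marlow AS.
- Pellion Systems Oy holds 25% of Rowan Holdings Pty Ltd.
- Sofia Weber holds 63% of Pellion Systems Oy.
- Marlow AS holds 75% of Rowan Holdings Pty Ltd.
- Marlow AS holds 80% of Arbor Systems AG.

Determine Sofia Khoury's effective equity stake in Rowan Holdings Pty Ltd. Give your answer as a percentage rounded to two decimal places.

81.50%

Sofia Khoury reaches Rowan along 4 paths.
Via Marlow: 100% × 75% = 75%.
Via Arbor → Pellion: 20% × 16% × 25% = 0.8%.
Via Marlow → Arbor → Pellion: 100% × 80% × 16% × 25% = 3.2%.
Via Pellion: 10% × 25% = 2.5%.
Total: 75% + 0.8% + 3.2% + 2.5% = 81.5%.
Rounded: 81.50%.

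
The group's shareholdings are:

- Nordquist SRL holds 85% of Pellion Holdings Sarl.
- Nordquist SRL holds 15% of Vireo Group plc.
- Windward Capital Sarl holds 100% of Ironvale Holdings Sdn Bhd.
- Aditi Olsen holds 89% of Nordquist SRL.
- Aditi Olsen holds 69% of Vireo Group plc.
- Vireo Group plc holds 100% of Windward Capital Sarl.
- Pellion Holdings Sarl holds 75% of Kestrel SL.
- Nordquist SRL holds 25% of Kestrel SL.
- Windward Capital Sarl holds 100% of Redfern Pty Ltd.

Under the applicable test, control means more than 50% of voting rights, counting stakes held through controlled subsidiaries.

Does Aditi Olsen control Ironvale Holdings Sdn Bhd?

Aditi holds 89% of Nordquist, so Aditi controls Nordquist.
Aditi and Nordquist together hold 69% + 15% = 84% of Vireo, so Aditi controls Vireo.
Vireo holds 100% of Windward, so Aditi controls Windward.
Windward holds 100% of Ironvale, so Aditi controls Ironvale.

Yes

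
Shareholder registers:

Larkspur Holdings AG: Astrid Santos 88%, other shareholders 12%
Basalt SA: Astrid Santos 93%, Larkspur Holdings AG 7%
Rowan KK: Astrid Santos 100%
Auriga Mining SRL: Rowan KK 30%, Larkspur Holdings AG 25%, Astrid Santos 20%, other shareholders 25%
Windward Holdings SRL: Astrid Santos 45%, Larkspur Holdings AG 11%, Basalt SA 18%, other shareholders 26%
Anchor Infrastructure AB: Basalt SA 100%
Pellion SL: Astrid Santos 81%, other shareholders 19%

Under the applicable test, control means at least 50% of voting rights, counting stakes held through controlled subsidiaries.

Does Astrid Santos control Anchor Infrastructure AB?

Yes

Astrid holds 88% of Larkspur, so Astrid controls Larkspur.
Astrid and Larkspur together hold 93% + 7% = 100% of Basalt, so Astrid controls Basalt.
Basalt holds 100% of Anchor, so Astrid controls Anchor.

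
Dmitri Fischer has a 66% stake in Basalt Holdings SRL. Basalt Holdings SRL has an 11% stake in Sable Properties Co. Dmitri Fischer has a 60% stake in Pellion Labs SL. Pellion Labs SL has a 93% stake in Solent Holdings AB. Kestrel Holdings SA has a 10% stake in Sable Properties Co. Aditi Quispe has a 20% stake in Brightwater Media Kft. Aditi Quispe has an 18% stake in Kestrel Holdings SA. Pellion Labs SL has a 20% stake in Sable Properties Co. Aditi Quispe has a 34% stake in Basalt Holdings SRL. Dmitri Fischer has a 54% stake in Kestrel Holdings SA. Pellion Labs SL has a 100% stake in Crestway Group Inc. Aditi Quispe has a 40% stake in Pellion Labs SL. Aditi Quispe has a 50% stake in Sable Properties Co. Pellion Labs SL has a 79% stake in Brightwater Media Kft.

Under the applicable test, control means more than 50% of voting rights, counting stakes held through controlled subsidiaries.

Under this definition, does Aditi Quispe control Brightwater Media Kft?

No

Aditi's largest direct stake is 50% in Sable, which does not meet the threshold, so Aditi controls no company.
In Brightwater, Aditi's side holds only 20%, not > 50%.
So Aditi does not control Brightwater.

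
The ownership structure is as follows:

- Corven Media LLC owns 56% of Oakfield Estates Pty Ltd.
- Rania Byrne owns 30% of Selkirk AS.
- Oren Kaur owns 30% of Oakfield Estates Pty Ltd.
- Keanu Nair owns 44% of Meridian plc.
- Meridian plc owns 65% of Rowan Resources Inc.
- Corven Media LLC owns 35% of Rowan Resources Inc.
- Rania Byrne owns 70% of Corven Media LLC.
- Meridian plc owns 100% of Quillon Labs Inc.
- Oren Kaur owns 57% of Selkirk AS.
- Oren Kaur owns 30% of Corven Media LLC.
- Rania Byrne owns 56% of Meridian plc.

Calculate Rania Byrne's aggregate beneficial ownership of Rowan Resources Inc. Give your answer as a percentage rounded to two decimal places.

Rania reaches Rowan along 2 paths.
Via Corven: 70% × 35% = 24.5%.
Via Meridian: 56% × 65% = 36.4%.
Total: 24.5% + 36.4% = 60.9%.
Rounded: 60.90%.

60.90%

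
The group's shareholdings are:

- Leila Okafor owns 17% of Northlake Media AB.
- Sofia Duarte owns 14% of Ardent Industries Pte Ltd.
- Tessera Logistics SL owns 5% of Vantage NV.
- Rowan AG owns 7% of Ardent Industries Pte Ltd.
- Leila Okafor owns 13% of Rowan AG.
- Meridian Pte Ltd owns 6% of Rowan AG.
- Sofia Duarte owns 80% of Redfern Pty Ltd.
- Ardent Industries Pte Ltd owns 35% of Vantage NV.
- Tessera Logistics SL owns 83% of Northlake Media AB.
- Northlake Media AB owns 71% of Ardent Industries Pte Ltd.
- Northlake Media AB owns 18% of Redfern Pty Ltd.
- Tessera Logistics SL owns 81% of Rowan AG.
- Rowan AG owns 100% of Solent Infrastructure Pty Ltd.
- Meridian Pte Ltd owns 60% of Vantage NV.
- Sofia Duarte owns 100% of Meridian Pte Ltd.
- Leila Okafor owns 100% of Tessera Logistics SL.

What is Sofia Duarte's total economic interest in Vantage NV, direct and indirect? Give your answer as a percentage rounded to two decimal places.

65.05%

Sofia reaches Vantage along 3 paths.
Via Meridian: 100% × 60% = 60%.
Via Meridian → Rowan → Ardent: 100% × 6% × 7% × 35% = 0.147%.
Via Ardent: 14% × 35% = 4.9%.
Total: 60% + 0.147% + 4.9% = 65.047%.
Rounded: 65.05%.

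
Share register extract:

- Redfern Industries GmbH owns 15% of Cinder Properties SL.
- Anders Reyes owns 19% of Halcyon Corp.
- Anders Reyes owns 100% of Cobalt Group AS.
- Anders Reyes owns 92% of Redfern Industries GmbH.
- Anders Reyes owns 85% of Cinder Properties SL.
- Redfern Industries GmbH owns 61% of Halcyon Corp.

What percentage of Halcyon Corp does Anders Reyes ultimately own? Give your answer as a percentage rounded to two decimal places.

75.12%

Anders reaches Halcyon along 2 paths.
Via Redfern: 92% × 61% = 56.12%.
Direct stake: 19% = 19%.
Total: 56.12% + 19% = 75.12%.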